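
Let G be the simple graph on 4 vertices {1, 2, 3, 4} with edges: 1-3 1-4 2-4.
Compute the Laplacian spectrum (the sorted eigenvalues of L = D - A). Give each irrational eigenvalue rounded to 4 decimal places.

Reading degrees in the order [1, 2, 3, 4] gives [2, 1, 1, 2]; set D = diag(2, 1, 1, 2) and form L = D - A. Diagonalising L (or applying a numerical eigensolver to the 4x4 matrix) gives the spectrum above. The single zero eigenvalue shows the graph is connected.

[0, 0.5858, 2, 3.4142]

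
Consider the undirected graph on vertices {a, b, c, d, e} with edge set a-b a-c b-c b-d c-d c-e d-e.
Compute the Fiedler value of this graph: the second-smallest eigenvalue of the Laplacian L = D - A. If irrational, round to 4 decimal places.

1.5858

Reading degrees in the order [a, b, c, d, e] gives [2, 3, 4, 3, 2]; set D = diag(2, 3, 4, 3, 2) and form L = D - A. The sorted Laplacian eigenvalues are [0, 1.5858, 3, 4.4142, 5]; the algebraic connectivity is the second entry, 1.5858. There is one zero in the spectrum, matching the 1 component.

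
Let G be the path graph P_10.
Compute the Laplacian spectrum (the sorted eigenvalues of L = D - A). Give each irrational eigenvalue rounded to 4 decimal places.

[0, 0.0979, 0.3820, 0.8244, 1.3820, 2, 2.6180, 3.1756, 3.6180, 3.9021]

The graph has 10 vertices and degree multiset [2, 2, 2, 2, 2, 2, 2, 2, 1, 1]; D is the diagonal matrix of degrees and L = D - A. Since every row of L sums to 0, the all-ones vector is in the kernel and 0 is an eigenvalue. The largest eigenvalue, 3.9021, is at most the vertex count 10.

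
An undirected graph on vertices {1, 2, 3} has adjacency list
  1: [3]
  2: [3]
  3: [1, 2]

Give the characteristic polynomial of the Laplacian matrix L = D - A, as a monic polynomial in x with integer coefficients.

With the vertex order [1, 2, 3], the degrees are [1, 1, 2], giving D = diag(1, 1, 2) and L = D - A. L has integer entries, so p(x) = det(xI - L) has integer coefficients. Expanding the determinant yields x^3 - 4x^2 + 3x. The coefficient of x^2 equals -trace(L) = -4, matching the sum of degrees. By the matrix-tree theorem the graph has (1/3) * product of the nonzero eigenvalues = 1 spanning tree. The eigenvalues sum to 4, which equals trace(L) = 2|E|.

x^3 - 4x^2 + 3x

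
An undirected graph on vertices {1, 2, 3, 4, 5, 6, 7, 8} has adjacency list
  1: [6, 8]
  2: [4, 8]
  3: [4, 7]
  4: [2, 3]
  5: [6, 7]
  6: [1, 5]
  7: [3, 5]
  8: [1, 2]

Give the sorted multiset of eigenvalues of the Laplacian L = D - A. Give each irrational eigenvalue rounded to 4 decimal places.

Each diagonal entry of L is the vertex degree and each off-diagonal entry is -1 where an edge is present, 0 otherwise; in the order [1, 2, 3, 4, 5, 6, 7, 8] the diagonal is [2, 2, 2, 2, 2, 2, 2, 2]. Diagonalising L (or applying a numerical eigensolver to the 8x8 matrix) gives the spectrum above. The single zero eigenvalue shows the graph is connected. The eigenvalues sum to 16, which equals trace(L) = 2|E|. By the matrix-tree theorem the graph has (1/8) * product of the nonzero eigenvalues = 8 spanning trees.

[0, 0.5858, 0.5858, 2, 2, 3.4142, 3.4142, 4]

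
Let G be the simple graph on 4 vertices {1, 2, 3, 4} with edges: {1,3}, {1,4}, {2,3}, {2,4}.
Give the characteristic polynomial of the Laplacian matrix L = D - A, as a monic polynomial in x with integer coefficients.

Each diagonal entry of L is the vertex degree and each off-diagonal entry is -1 where an edge is present, 0 otherwise; in the order [1, 2, 3, 4] the diagonal is [2, 2, 2, 2]. L has integer entries, so p(x) = det(xI - L) has integer coefficients. Expanding the determinant yields x^4 - 8x^3 + 20x^2 - 16x. The constant term is 0 because L is singular (the all-ones vector lies in its kernel). There is one zero in the spectrum, matching the 1 component. The eigenvalues sum to 8, which equals trace(L) = 2|E|.

x^4 - 8x^3 + 20x^2 - 16x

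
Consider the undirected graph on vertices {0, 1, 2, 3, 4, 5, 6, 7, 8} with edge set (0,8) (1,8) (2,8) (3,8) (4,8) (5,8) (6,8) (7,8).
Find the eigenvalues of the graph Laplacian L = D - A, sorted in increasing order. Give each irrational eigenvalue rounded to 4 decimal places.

[0, 1, 1, 1, 1, 1, 1, 1, 9]

Reading degrees in the order [0, 1, 2, 3, 4, 5, 6, 7, 8] gives [1, 1, 1, 1, 1, 1, 1, 1, 8]; set D = diag(1, 1, 1, 1, 1, 1, 1, 1, 8) and form L = D - A. L is symmetric positive semidefinite, so every eigenvalue is real and nonnegative. The eigenvalues sum to 16, which equals trace(L) = 2|E|. By the matrix-tree theorem the graph has (1/9) * product of the nonzero eigenvalues = 1 spanning tree.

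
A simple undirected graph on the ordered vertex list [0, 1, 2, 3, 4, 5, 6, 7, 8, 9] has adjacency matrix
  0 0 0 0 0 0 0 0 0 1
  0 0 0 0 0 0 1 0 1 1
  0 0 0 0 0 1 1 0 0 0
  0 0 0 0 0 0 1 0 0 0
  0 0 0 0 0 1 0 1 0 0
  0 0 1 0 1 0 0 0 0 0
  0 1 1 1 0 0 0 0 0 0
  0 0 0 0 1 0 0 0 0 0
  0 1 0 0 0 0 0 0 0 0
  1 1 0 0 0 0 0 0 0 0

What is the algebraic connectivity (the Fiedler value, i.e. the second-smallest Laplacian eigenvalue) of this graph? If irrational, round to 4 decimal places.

0.1398

Reading degrees in the order [0, 1, 2, 3, 4, 5, 6, 7, 8, 9] gives [1, 3, 2, 1, 2, 2, 3, 1, 1, 2]; set D = diag(1, 3, 2, 1, 2, 2, 3, 1, 1, 2) and form L = D - A. The smallest Laplacian eigenvalue is always 0. The next one, lambda_2 = 0.1398, measures how hard the graph is to disconnect: larger values mean better connectivity. The largest eigenvalue, 4.6978, is at most the vertex count 10.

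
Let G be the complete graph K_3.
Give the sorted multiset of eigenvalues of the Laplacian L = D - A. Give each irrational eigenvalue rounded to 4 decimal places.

[0, 3, 3]

The graph has 3 vertices and degree multiset [2, 2, 2]; D is the diagonal matrix of degrees and L = D - A. Diagonalising L (or applying a numerical eigensolver to the 3x3 matrix) gives the spectrum above. The single zero eigenvalue shows the graph is connected. The largest eigenvalue, 3, is at most the vertex count 3.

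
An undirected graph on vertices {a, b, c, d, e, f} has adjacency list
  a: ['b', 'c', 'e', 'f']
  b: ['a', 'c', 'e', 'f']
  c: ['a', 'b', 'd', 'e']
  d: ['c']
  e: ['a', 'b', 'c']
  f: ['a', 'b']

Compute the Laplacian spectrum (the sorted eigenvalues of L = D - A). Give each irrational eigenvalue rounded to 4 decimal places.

Each diagonal entry of L is the vertex degree and each off-diagonal entry is -1 where an edge is present, 0 otherwise; in the order [a, b, c, d, e, f] the diagonal is [4, 4, 4, 1, 3, 2]. Diagonalising L (or applying a numerical eigensolver to the 6x6 matrix) gives the spectrum above. The single zero eigenvalue shows the graph is connected. The eigenvalues sum to 18, which equals trace(L) = 2|E|.

[0, 0.8929, 2.2123, 4.5262, 5, 5.3686]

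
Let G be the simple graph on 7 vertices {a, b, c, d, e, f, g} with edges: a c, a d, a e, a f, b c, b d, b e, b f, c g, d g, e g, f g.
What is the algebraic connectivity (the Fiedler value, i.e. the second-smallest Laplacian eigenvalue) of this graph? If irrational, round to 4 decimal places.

Each diagonal entry of L is the vertex degree and each off-diagonal entry is -1 where an edge is present, 0 otherwise; in the order [a, b, c, d, e, f, g] the diagonal is [4, 4, 3, 3, 3, 3, 4]. Computing the eigenvalues of L and sorting gives [0, 3, 3, 3, 4, 4, 7]. The Fiedler value lambda_2 = 3 is strictly positive, so the graph is connected. The eigenvalues sum to 24, which equals trace(L) = 2|E|. There is one zero in the spectrum, matching the 1 component.

3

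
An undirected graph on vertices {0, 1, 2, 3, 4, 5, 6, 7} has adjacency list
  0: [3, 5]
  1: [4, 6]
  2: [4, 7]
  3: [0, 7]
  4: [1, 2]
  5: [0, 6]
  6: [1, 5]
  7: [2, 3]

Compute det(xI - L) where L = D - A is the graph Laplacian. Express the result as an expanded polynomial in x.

x^8 - 16x^7 + 104x^6 - 352x^5 + 660x^4 - 672x^3 + 336x^2 - 64x

With the vertex order [0, 1, 2, 3, 4, 5, 6, 7], the degrees are [2, 2, 2, 2, 2, 2, 2, 2], giving D = diag(2, 2, 2, 2, 2, 2, 2, 2) and L = D - A. Computing det(xI - L) by cofactor expansion (or equivalently via sum-over-permutations) gives x^8 - 16x^7 + 104x^6 - 352x^5 + 660x^4 - 672x^3 + 336x^2 - 64x. The constant term is 0 because L is singular (the all-ones vector lies in its kernel). By the matrix-tree theorem the graph has (1/8) * product of the nonzero eigenvalues = 8 spanning trees.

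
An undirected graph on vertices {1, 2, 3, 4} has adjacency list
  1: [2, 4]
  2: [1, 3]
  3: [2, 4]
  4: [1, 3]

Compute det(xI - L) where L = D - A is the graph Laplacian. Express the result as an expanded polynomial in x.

Each diagonal entry of L is the vertex degree and each off-diagonal entry is -1 where an edge is present, 0 otherwise; in the order [1, 2, 3, 4] the diagonal is [2, 2, 2, 2]. The eigenvalues of L are [0, 2, 2, 4]; the characteristic polynomial is the product of (x - lambda_i), which multiplies out to x^4 - 8x^3 + 20x^2 - 16x. The coefficient of x^3 equals -trace(L) = -8, matching the sum of degrees. The eigenvalues sum to 8, which equals trace(L) = 2|E|. There is one zero in the spectrum, matching the 1 component.

x^4 - 8x^3 + 20x^2 - 16x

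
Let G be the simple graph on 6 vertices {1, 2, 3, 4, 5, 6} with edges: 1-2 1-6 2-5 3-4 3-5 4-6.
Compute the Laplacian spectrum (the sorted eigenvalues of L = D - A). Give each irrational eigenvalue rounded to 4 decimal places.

With the vertex order [1, 2, 3, 4, 5, 6], the degrees are [2, 2, 2, 2, 2, 2], giving D = diag(2, 2, 2, 2, 2, 2) and L = D - A. The multiplicity of 0 as a Laplacian eigenvalue equals the number of connected components. The single zero eigenvalue shows the graph is connected.

[0, 1, 1, 3, 3, 4]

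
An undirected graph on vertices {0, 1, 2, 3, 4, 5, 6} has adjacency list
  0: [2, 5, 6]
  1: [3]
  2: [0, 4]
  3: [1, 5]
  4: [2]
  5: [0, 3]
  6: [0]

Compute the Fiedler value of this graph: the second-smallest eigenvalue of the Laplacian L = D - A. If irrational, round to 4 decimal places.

0.2603

Reading degrees in the order [0, 1, 2, 3, 4, 5, 6] gives [3, 1, 2, 2, 1, 2, 1]; set D = diag(3, 1, 2, 2, 1, 2, 1) and form L = D - A. Computing the eigenvalues of L and sorting gives [0, 0.2603, 0.6262, 1.4055, 2.2742, 3.0996, 4.3342]. The Fiedler value lambda_2 = 0.2603 is strictly positive, so the graph is connected. The eigenvalues sum to 12, which equals trace(L) = 2|E|. The largest eigenvalue, 4.3342, is at most the vertex count 7.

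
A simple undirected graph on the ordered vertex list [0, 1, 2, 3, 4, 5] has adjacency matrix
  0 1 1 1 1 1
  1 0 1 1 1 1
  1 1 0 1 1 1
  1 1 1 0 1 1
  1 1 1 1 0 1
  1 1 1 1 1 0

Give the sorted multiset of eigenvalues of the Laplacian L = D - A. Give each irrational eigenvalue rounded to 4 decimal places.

[0, 6, 6, 6, 6, 6]

Reading degrees in the order [0, 1, 2, 3, 4, 5] gives [5, 5, 5, 5, 5, 5]; set D = diag(5, 5, 5, 5, 5, 5) and form L = D - A. L is symmetric positive semidefinite, so every eigenvalue is real and nonnegative. The single zero eigenvalue shows the graph is connected. The largest eigenvalue, 6, is at most the vertex count 6.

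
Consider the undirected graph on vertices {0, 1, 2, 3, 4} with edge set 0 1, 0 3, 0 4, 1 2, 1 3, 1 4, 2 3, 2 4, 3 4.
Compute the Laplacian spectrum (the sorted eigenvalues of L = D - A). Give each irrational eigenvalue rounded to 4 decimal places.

With the vertex order [0, 1, 2, 3, 4], the degrees are [3, 4, 3, 4, 4], giving D = diag(3, 4, 3, 4, 4) and L = D - A. L is symmetric positive semidefinite, so every eigenvalue is real and nonnegative. The single zero eigenvalue shows the graph is connected. The eigenvalues sum to 18, which equals trace(L) = 2|E|.

[0, 3, 5, 5, 5]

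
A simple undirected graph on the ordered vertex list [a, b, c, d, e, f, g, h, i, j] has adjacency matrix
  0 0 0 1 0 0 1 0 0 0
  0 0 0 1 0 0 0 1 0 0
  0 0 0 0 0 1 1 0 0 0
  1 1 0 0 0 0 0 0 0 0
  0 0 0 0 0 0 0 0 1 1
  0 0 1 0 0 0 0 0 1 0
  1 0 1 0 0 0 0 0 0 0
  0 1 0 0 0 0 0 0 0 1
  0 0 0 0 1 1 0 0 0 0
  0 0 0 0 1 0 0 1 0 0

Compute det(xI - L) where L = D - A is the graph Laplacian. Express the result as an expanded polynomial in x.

Each diagonal entry of L is the vertex degree and each off-diagonal entry is -1 where an edge is present, 0 otherwise; in the order [a, b, c, d, e, f, g, h, i, j] the diagonal is [2, 2, 2, 2, 2, 2, 2, 2, 2, 2]. L has integer entries, so p(x) = det(xI - L) has integer coefficients. Expanding the determinant yields x^10 - 20x^9 + 170x^8 - 800x^7 + 2275x^6 - 4004x^5 + 4290x^4 - 2640x^3 + 825x^2 - 100x. The constant term is 0 because L is singular (the all-ones vector lies in its kernel).

x^10 - 20x^9 + 170x^8 - 800x^7 + 2275x^6 - 4004x^5 + 4290x^4 - 2640x^3 + 825x^2 - 100x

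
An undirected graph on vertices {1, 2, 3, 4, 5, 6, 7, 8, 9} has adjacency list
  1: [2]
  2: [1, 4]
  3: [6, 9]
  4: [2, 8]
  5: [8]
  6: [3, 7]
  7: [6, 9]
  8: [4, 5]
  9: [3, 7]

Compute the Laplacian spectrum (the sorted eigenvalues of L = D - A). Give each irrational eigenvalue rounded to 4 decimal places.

Each diagonal entry of L is the vertex degree and each off-diagonal entry is -1 where an edge is present, 0 otherwise; in the order [1, 2, 3, 4, 5, 6, 7, 8, 9] the diagonal is [1, 2, 2, 2, 1, 2, 2, 2, 2]. Since every row of L sums to 0, the all-ones vector is in the kernel and 0 is an eigenvalue. The 2 zero eigenvalues correspond to the 2 connected components. There are 2 zeros in the spectrum, matching the 2 components.

[0, 0, 0.3820, 1.3820, 2, 2, 2.6180, 3.6180, 4]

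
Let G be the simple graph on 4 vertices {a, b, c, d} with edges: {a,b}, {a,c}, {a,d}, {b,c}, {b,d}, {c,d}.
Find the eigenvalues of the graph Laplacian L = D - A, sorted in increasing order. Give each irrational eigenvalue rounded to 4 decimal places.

Reading degrees in the order [a, b, c, d] gives [3, 3, 3, 3]; set D = diag(3, 3, 3, 3) and form L = D - A. The multiplicity of 0 as a Laplacian eigenvalue equals the number of connected components. The single zero eigenvalue shows the graph is connected. There is one zero in the spectrum, matching the 1 component.

[0, 4, 4, 4]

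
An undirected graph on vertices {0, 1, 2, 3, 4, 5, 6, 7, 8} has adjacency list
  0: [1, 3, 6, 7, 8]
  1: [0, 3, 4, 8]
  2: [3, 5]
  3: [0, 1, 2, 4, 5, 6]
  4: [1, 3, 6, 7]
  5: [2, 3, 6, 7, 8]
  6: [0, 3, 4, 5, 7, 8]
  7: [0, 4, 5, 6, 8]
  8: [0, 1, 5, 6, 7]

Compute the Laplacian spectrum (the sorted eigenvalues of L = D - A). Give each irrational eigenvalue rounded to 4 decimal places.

Reading degrees in the order [0, 1, 2, 3, 4, 5, 6, 7, 8] gives [5, 4, 2, 6, 4, 5, 6, 5, 5]; set D = diag(5, 4, 2, 6, 4, 5, 6, 5, 5) and form L = D - A. Since every row of L sums to 0, the all-ones vector is in the kernel and 0 is an eigenvalue. The single zero eigenvalue shows the graph is connected. By the matrix-tree theorem the graph has (1/9) * product of the nonzero eigenvalues = 31450 spanning trees. The eigenvalues sum to 42, which equals trace(L) = 2|E|.

[0, 1.7583, 3.5500, 4.0283, 5.3730, 5.5929, 6.4351, 7.4754, 7.7870]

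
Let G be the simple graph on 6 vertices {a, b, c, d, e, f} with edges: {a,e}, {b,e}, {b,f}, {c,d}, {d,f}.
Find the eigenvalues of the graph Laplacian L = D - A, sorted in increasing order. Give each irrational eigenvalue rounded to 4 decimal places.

Each diagonal entry of L is the vertex degree and each off-diagonal entry is -1 where an edge is present, 0 otherwise; in the order [a, b, c, d, e, f] the diagonal is [1, 2, 1, 2, 2, 2]. Diagonalising L (or applying a numerical eigensolver to the 6x6 matrix) gives the spectrum above. By the matrix-tree theorem the graph has (1/6) * product of the nonzero eigenvalues = 1 spanning tree.

[0, 0.2679, 1, 2, 3, 3.7321]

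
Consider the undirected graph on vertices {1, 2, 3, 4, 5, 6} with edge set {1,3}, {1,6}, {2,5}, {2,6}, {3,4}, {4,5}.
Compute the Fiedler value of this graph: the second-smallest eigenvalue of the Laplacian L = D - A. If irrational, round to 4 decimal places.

Reading degrees in the order [1, 2, 3, 4, 5, 6] gives [2, 2, 2, 2, 2, 2]; set D = diag(2, 2, 2, 2, 2, 2) and form L = D - A. The sorted Laplacian eigenvalues are [0, 1, 1, 3, 3, 4]; the algebraic connectivity is the second entry, 1. The largest eigenvalue, 4, is at most the vertex count 6.

1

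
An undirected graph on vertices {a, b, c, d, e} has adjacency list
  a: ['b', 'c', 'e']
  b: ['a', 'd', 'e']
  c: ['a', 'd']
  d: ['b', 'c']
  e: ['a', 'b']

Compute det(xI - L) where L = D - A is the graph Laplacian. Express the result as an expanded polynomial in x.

x^5 - 12x^4 + 51x^3 - 90x^2 + 55x

Reading degrees in the order [a, b, c, d, e] gives [3, 3, 2, 2, 2]; set D = diag(3, 3, 2, 2, 2) and form L = D - A. Computing det(xI - L) by cofactor expansion (or equivalently via sum-over-permutations) gives x^5 - 12x^4 + 51x^3 - 90x^2 + 55x. The coefficient of x^4 equals -trace(L) = -12, matching the sum of degrees. By the matrix-tree theorem the graph has (1/5) * product of the nonzero eigenvalues = 11 spanning trees.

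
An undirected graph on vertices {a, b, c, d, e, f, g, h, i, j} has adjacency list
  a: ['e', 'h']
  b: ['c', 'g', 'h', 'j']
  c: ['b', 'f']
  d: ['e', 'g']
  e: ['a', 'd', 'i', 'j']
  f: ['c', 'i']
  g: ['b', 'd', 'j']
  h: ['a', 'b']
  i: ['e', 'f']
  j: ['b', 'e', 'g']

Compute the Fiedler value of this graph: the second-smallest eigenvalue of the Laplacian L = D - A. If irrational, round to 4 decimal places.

With the vertex order [a, b, c, d, e, f, g, h, i, j], the degrees are [2, 4, 2, 2, 4, 2, 3, 2, 2, 3], giving D = diag(2, 4, 2, 2, 4, 2, 3, 2, 2, 3) and L = D - A. Computing the eigenvalues of L and sorting gives [0, 0.6954, 1.0731, 1.3355, 2.2689, 2.6904, 3.2416, 3.8432, 5.2924, 5.5594]. The Fiedler value lambda_2 = 0.6954 is strictly positive, so the graph is connected.

0.6954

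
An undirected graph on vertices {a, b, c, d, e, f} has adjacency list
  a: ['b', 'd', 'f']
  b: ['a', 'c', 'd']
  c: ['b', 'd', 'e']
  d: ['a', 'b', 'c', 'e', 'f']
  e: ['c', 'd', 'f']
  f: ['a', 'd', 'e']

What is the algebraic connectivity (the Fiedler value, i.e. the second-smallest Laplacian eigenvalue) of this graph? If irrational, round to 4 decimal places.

2.3820

With the vertex order [a, b, c, d, e, f], the degrees are [3, 3, 3, 5, 3, 3], giving D = diag(3, 3, 3, 5, 3, 3) and L = D - A. The smallest Laplacian eigenvalue is always 0. The next one, lambda_2 = 2.3820, measures how hard the graph is to disconnect: larger values mean better connectivity. By the matrix-tree theorem the graph has (1/6) * product of the nonzero eigenvalues = 121 spanning trees.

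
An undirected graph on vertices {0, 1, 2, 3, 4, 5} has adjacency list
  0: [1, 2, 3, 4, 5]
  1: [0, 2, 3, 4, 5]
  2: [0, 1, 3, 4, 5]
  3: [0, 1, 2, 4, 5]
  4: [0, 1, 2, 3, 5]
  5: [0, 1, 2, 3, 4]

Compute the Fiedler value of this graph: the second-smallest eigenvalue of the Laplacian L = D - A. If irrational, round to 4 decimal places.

Reading degrees in the order [0, 1, 2, 3, 4, 5] gives [5, 5, 5, 5, 5, 5]; set D = diag(5, 5, 5, 5, 5, 5) and form L = D - A. Computing the eigenvalues of L and sorting gives [0, 6, 6, 6, 6, 6]. The Fiedler value lambda_2 = 6 is strictly positive, so the graph is connected. The largest eigenvalue, 6, is at most the vertex count 6. The eigenvalues sum to 30, which equals trace(L) = 2|E|.

6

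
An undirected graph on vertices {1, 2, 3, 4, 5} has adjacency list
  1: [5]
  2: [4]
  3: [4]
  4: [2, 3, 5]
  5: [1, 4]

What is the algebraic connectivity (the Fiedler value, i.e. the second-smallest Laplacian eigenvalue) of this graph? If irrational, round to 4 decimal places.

0.5188

Each diagonal entry of L is the vertex degree and each off-diagonal entry is -1 where an edge is present, 0 otherwise; in the order [1, 2, 3, 4, 5] the diagonal is [1, 1, 1, 3, 2]. The smallest Laplacian eigenvalue is always 0. The next one, lambda_2 = 0.5188, measures how hard the graph is to disconnect: larger values mean better connectivity. The largest eigenvalue, 4.1701, is at most the vertex count 5.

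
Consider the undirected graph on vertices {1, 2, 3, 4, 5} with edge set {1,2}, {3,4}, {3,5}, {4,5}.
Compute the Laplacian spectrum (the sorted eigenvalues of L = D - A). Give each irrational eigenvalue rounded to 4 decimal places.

Reading degrees in the order [1, 2, 3, 4, 5] gives [1, 1, 2, 2, 2]; set D = diag(1, 1, 2, 2, 2) and form L = D - A. L is symmetric positive semidefinite, so every eigenvalue is real and nonnegative. The 2 zero eigenvalues correspond to the 2 connected components. There are 2 zeros in the spectrum, matching the 2 components.

[0, 0, 2, 3, 3]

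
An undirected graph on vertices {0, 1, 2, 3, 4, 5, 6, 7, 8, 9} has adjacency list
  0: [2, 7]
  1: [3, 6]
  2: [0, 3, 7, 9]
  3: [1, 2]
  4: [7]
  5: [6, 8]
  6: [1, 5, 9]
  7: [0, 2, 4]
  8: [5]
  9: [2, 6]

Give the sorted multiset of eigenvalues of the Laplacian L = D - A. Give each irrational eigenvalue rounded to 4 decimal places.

With the vertex order [0, 1, 2, 3, 4, 5, 6, 7, 8, 9], the degrees are [2, 2, 4, 2, 1, 2, 3, 3, 1, 2], giving D = diag(2, 2, 4, 2, 1, 2, 3, 3, 1, 2) and L = D - A. L is symmetric positive semidefinite, so every eigenvalue is real and nonnegative. There is one zero in the spectrum, matching the 1 component. By the matrix-tree theorem the graph has (1/10) * product of the nonzero eigenvalues = 15 spanning trees.

[0, 0.2461, 0.6181, 1.2570, 1.4771, 2.2029, 2.7442, 3.8112, 4.3809, 5.2626]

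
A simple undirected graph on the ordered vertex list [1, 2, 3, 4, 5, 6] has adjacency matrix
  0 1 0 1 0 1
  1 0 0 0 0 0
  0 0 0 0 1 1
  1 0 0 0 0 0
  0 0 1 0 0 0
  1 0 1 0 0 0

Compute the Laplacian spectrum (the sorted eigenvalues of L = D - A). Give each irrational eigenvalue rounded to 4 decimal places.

With the vertex order [1, 2, 3, 4, 5, 6], the degrees are [3, 1, 2, 1, 1, 2], giving D = diag(3, 1, 2, 1, 1, 2) and L = D - A. Since every row of L sums to 0, the all-ones vector is in the kernel and 0 is an eigenvalue. The single zero eigenvalue shows the graph is connected.

[0, 0.3249, 1, 1.4608, 3, 4.2143]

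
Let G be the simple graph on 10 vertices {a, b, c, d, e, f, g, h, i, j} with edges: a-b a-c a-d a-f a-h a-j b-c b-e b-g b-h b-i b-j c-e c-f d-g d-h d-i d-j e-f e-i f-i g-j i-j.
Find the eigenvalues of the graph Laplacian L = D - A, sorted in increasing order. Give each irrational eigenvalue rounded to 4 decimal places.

[0, 1.8868, 2.7109, 4, 4.4855, 4.8518, 5.8645, 6.2744, 7.3108, 8.6153]

Reading degrees in the order [a, b, c, d, e, f, g, h, i, j] gives [6, 7, 4, 5, 4, 4, 3, 3, 5, 5]; set D = diag(6, 7, 4, 5, 4, 4, 3, 3, 5, 5) and form L = D - A. Diagonalising L (or applying a numerical eigensolver to the 10x10 matrix) gives the spectrum above. The single zero eigenvalue shows the graph is connected.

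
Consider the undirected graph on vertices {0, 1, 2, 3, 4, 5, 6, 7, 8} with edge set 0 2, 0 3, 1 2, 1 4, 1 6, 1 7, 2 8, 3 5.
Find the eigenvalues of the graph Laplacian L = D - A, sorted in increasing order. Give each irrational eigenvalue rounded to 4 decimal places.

Each diagonal entry of L is the vertex degree and each off-diagonal entry is -1 where an edge is present, 0 otherwise; in the order [0, 1, 2, 3, 4, 5, 6, 7, 8] the diagonal is [2, 4, 3, 2, 1, 1, 1, 1, 1]. L is symmetric positive semidefinite, so every eigenvalue is real and nonnegative. There is one zero in the spectrum, matching the 1 component. The largest eigenvalue, 5.2842, is at most the vertex count 9.

[0, 0.2022, 0.5693, 1, 1, 1.4124, 2.8273, 3.7046, 5.2842]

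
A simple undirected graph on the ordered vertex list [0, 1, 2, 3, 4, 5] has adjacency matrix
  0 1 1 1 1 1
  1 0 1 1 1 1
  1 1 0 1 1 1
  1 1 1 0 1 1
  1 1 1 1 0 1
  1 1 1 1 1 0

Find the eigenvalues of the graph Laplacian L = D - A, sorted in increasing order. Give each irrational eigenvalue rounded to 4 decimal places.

[0, 6, 6, 6, 6, 6]

Each diagonal entry of L is the vertex degree and each off-diagonal entry is -1 where an edge is present, 0 otherwise; in the order [0, 1, 2, 3, 4, 5] the diagonal is [5, 5, 5, 5, 5, 5]. The multiplicity of 0 as a Laplacian eigenvalue equals the number of connected components.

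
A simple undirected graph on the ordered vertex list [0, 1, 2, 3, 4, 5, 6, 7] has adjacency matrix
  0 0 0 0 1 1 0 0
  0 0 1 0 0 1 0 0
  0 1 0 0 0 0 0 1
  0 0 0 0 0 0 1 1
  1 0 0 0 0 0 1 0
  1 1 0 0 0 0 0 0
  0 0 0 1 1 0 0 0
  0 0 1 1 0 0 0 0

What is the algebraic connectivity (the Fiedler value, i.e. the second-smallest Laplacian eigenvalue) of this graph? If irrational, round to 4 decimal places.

0.5858

Reading degrees in the order [0, 1, 2, 3, 4, 5, 6, 7] gives [2, 2, 2, 2, 2, 2, 2, 2]; set D = diag(2, 2, 2, 2, 2, 2, 2, 2) and form L = D - A. The smallest Laplacian eigenvalue is always 0. The next one, lambda_2 = 0.5858, measures how hard the graph is to disconnect: larger values mean better connectivity. There is one zero in the spectrum, matching the 1 component.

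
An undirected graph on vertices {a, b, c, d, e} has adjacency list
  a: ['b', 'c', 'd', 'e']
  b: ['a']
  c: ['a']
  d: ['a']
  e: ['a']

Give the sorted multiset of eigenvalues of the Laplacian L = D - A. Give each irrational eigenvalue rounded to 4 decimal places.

Each diagonal entry of L is the vertex degree and each off-diagonal entry is -1 where an edge is present, 0 otherwise; in the order [a, b, c, d, e] the diagonal is [4, 1, 1, 1, 1]. L is symmetric positive semidefinite, so every eigenvalue is real and nonnegative. The single zero eigenvalue shows the graph is connected. There is one zero in the spectrum, matching the 1 component.

[0, 1, 1, 1, 5]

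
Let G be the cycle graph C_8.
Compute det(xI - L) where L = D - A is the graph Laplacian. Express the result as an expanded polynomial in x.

The graph has 8 vertices and degree multiset [2, 2, 2, 2, 2, 2, 2, 2]; D is the diagonal matrix of degrees and L = D - A. Computing det(xI - L) by cofactor expansion (or equivalently via sum-over-permutations) gives x^8 - 16x^7 + 104x^6 - 352x^5 + 660x^4 - 672x^3 + 336x^2 - 64x. The constant term is 0 because L is singular (the all-ones vector lies in its kernel). The eigenvalues sum to 16, which equals trace(L) = 2|E|.

x^8 - 16x^7 + 104x^6 - 352x^5 + 660x^4 - 672x^3 + 336x^2 - 64x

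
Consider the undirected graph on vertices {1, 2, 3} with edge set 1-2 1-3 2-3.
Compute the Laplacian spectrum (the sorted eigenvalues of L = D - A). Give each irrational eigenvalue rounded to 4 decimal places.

[0, 3, 3]

Each diagonal entry of L is the vertex degree and each off-diagonal entry is -1 where an edge is present, 0 otherwise; in the order [1, 2, 3] the diagonal is [2, 2, 2]. Since every row of L sums to 0, the all-ones vector is in the kernel and 0 is an eigenvalue. There is one zero in the spectrum, matching the 1 component.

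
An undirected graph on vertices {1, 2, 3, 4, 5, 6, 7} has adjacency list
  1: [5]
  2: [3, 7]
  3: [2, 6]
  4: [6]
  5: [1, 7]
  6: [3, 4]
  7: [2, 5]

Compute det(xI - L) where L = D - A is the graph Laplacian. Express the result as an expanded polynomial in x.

x^7 - 12x^6 + 55x^5 - 120x^4 + 126x^3 - 56x^2 + 7x

With the vertex order [1, 2, 3, 4, 5, 6, 7], the degrees are [1, 2, 2, 1, 2, 2, 2], giving D = diag(1, 2, 2, 1, 2, 2, 2) and L = D - A. Computing det(xI - L) by cofactor expansion (or equivalently via sum-over-permutations) gives x^7 - 12x^6 + 55x^5 - 120x^4 + 126x^3 - 56x^2 + 7x. The constant term is 0 because L is singular (the all-ones vector lies in its kernel). The largest eigenvalue, 3.8019, is at most the vertex count 7. There is one zero in the spectrum, matching the 1 component.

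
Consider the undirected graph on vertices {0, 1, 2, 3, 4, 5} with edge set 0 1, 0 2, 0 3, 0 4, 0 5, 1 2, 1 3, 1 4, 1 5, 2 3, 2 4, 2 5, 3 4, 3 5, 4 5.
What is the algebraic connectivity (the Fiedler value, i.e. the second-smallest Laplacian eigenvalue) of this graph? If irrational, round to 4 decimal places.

Each diagonal entry of L is the vertex degree and each off-diagonal entry is -1 where an edge is present, 0 otherwise; in the order [0, 1, 2, 3, 4, 5] the diagonal is [5, 5, 5, 5, 5, 5]. The smallest Laplacian eigenvalue is always 0. The next one, lambda_2 = 6, measures how hard the graph is to disconnect: larger values mean better connectivity. By the matrix-tree theorem the graph has (1/6) * product of the nonzero eigenvalues = 1296 spanning trees. The eigenvalues sum to 30, which equals trace(L) = 2|E|.

6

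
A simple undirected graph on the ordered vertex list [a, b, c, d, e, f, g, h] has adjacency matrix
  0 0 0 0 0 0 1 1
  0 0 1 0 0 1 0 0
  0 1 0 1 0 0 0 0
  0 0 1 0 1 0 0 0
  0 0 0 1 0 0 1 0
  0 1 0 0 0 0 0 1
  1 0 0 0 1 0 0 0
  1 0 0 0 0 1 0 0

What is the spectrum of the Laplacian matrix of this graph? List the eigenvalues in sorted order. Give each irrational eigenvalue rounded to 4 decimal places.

Each diagonal entry of L is the vertex degree and each off-diagonal entry is -1 where an edge is present, 0 otherwise; in the order [a, b, c, d, e, f, g, h] the diagonal is [2, 2, 2, 2, 2, 2, 2, 2]. Diagonalising L (or applying a numerical eigensolver to the 8x8 matrix) gives the spectrum above. The single zero eigenvalue shows the graph is connected. There is one zero in the spectrum, matching the 1 component. The eigenvalues sum to 16, which equals trace(L) = 2|E|.

[0, 0.5858, 0.5858, 2, 2, 3.4142, 3.4142, 4]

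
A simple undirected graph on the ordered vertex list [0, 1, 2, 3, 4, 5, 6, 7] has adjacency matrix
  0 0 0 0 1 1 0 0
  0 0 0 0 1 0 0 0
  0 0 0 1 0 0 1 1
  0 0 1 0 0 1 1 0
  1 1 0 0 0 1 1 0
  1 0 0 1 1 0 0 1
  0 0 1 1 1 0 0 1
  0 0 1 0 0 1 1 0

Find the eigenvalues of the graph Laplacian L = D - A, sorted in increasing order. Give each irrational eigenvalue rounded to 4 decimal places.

[0, 0.7534, 1.4482, 3, 3.6473, 4, 4.9204, 6.2308]

With the vertex order [0, 1, 2, 3, 4, 5, 6, 7], the degrees are [2, 1, 3, 3, 4, 4, 4, 3], giving D = diag(2, 1, 3, 3, 4, 4, 4, 3) and L = D - A. The multiplicity of 0 as a Laplacian eigenvalue equals the number of connected components. There is one zero in the spectrum, matching the 1 component.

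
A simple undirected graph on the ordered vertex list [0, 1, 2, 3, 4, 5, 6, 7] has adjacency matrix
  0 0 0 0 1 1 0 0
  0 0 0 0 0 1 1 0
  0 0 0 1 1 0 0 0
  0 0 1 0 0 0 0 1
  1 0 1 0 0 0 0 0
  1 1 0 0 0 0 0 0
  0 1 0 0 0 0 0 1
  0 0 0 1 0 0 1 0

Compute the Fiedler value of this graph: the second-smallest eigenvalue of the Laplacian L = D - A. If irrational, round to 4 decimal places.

Reading degrees in the order [0, 1, 2, 3, 4, 5, 6, 7] gives [2, 2, 2, 2, 2, 2, 2, 2]; set D = diag(2, 2, 2, 2, 2, 2, 2, 2) and form L = D - A. The sorted Laplacian eigenvalues are [0, 0.5858, 0.5858, 2, 2, 3.4142, 3.4142, 4]; the algebraic connectivity is the second entry, 0.5858.

0.5858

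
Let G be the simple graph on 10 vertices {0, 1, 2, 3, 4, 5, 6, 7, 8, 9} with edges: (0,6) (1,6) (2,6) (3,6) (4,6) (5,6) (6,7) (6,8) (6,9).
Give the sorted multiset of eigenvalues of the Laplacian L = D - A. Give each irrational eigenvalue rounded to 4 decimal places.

Reading degrees in the order [0, 1, 2, 3, 4, 5, 6, 7, 8, 9] gives [1, 1, 1, 1, 1, 1, 9, 1, 1, 1]; set D = diag(1, 1, 1, 1, 1, 1, 9, 1, 1, 1) and form L = D - A. The multiplicity of 0 as a Laplacian eigenvalue equals the number of connected components.

[0, 1, 1, 1, 1, 1, 1, 1, 1, 10]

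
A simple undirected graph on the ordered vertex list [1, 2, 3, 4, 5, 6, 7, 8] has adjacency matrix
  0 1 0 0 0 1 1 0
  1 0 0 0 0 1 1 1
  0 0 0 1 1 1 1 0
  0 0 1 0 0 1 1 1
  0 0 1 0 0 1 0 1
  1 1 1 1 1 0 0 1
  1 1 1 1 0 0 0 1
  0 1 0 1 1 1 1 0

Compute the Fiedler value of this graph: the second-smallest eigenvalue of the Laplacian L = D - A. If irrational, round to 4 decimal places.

Reading degrees in the order [1, 2, 3, 4, 5, 6, 7, 8] gives [3, 4, 4, 4, 3, 6, 5, 5]; set D = diag(3, 4, 4, 4, 3, 6, 5, 5) and form L = D - A. The sorted Laplacian eigenvalues are [0, 2.2068, 3.2777, 4, 4.8997, 5.5398, 6.4792, 7.5966]; the algebraic connectivity is the second entry, 2.2068. The eigenvalues sum to 34, which equals trace(L) = 2|E|. By the matrix-tree theorem the graph has (1/8) * product of the nonzero eigenvalues = 4832 spanning trees.

2.2068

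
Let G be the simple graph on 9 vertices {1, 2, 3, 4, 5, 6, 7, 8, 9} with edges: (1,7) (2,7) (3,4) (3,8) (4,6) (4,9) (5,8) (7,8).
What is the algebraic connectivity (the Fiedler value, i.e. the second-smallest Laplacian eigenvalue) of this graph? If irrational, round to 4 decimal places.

0.1830

With the vertex order [1, 2, 3, 4, 5, 6, 7, 8, 9], the degrees are [1, 1, 2, 3, 1, 1, 3, 3, 1], giving D = diag(1, 1, 2, 3, 1, 1, 3, 3, 1) and L = D - A. The sorted Laplacian eigenvalues are [0, 0.1830, 0.5723, 1, 1, 1.5095, 3, 4.0444, 4.6907]; the algebraic connectivity is the second entry, 0.1830. By the matrix-tree theorem the graph has (1/9) * product of the nonzero eigenvalues = 1 spanning tree.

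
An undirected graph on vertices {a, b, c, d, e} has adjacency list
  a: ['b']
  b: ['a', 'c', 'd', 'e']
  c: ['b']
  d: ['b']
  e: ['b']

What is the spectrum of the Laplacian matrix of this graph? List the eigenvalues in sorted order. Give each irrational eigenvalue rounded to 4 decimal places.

Reading degrees in the order [a, b, c, d, e] gives [1, 4, 1, 1, 1]; set D = diag(1, 4, 1, 1, 1) and form L = D - A. L is symmetric positive semidefinite, so every eigenvalue is real and nonnegative.

[0, 1, 1, 1, 5]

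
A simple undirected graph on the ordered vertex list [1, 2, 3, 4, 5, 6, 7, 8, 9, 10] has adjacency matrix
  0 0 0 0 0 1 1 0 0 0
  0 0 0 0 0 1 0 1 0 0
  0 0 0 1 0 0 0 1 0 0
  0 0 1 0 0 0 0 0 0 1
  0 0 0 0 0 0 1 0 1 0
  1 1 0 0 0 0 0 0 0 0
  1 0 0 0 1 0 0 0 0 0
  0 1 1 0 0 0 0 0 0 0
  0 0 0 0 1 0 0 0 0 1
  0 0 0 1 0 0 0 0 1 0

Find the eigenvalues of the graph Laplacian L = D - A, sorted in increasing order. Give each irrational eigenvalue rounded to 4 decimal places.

Reading degrees in the order [1, 2, 3, 4, 5, 6, 7, 8, 9, 10] gives [2, 2, 2, 2, 2, 2, 2, 2, 2, 2]; set D = diag(2, 2, 2, 2, 2, 2, 2, 2, 2, 2) and form L = D - A. Diagonalising L (or applying a numerical eigensolver to the 10x10 matrix) gives the spectrum above. The single zero eigenvalue shows the graph is connected.

[0, 0.3820, 0.3820, 1.3820, 1.3820, 2.6180, 2.6180, 3.6180, 3.6180, 4]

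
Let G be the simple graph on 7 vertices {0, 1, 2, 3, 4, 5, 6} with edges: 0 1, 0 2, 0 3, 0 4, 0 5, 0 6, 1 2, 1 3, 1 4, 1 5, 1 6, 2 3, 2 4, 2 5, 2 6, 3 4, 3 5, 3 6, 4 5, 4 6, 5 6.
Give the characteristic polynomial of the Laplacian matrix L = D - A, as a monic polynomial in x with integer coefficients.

Each diagonal entry of L is the vertex degree and each off-diagonal entry is -1 where an edge is present, 0 otherwise; in the order [0, 1, 2, 3, 4, 5, 6] the diagonal is [6, 6, 6, 6, 6, 6, 6]. The eigenvalues of L are [0, 7, 7, 7, 7, 7, 7]; the characteristic polynomial is the product of (x - lambda_i), which multiplies out to x^7 - 42x^6 + 735x^5 - 6860x^4 + 36015x^3 - 100842x^2 + 117649x. The coefficient of x^6 equals -trace(L) = -42, matching the sum of degrees. The largest eigenvalue, 7, is at most the vertex count 7.

x^7 - 42x^6 + 735x^5 - 6860x^4 + 36015x^3 - 100842x^2 + 117649x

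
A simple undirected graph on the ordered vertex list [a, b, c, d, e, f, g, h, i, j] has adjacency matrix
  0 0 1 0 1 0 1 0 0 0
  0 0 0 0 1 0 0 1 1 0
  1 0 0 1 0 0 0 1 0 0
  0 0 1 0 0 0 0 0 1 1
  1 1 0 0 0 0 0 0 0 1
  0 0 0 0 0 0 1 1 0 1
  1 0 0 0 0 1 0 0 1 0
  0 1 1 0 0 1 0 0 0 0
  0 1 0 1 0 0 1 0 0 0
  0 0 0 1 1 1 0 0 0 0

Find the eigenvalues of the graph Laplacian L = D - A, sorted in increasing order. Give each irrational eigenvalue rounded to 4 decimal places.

[0, 2, 2, 2, 2, 2, 5, 5, 5, 5]

Reading degrees in the order [a, b, c, d, e, f, g, h, i, j] gives [3, 3, 3, 3, 3, 3, 3, 3, 3, 3]; set D = diag(3, 3, 3, 3, 3, 3, 3, 3, 3, 3) and form L = D - A. L is symmetric positive semidefinite, so every eigenvalue is real and nonnegative. By the matrix-tree theorem the graph has (1/10) * product of the nonzero eigenvalues = 2000 spanning trees.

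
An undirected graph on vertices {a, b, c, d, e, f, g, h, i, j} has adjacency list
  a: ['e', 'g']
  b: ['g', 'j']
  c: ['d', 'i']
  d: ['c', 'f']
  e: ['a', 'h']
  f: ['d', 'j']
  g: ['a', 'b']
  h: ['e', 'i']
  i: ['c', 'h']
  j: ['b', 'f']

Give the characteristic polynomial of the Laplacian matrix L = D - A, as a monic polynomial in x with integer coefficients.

x^10 - 20x^9 + 170x^8 - 800x^7 + 2275x^6 - 4004x^5 + 4290x^4 - 2640x^3 + 825x^2 - 100x

Reading degrees in the order [a, b, c, d, e, f, g, h, i, j] gives [2, 2, 2, 2, 2, 2, 2, 2, 2, 2]; set D = diag(2, 2, 2, 2, 2, 2, 2, 2, 2, 2) and form L = D - A. Computing det(xI - L) by cofactor expansion (or equivalently via sum-over-permutations) gives x^10 - 20x^9 + 170x^8 - 800x^7 + 2275x^6 - 4004x^5 + 4290x^4 - 2640x^3 + 825x^2 - 100x. The coefficient of x^9 equals -trace(L) = -20, matching the sum of degrees. The eigenvalues sum to 20, which equals trace(L) = 2|E|.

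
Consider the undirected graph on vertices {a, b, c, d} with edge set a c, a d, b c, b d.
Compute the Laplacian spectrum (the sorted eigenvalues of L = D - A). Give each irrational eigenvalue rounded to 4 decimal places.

Each diagonal entry of L is the vertex degree and each off-diagonal entry is -1 where an edge is present, 0 otherwise; in the order [a, b, c, d] the diagonal is [2, 2, 2, 2]. L is symmetric positive semidefinite, so every eigenvalue is real and nonnegative. The single zero eigenvalue shows the graph is connected. By the matrix-tree theorem the graph has (1/4) * product of the nonzero eigenvalues = 4 spanning trees.

[0, 2, 2, 4]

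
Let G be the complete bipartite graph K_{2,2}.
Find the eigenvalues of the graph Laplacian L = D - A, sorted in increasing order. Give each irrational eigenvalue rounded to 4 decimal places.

The graph has 4 vertices and degree multiset [2, 2, 2, 2]; D is the diagonal matrix of degrees and L = D - A. Diagonalising L (or applying a numerical eigensolver to the 4x4 matrix) gives the spectrum above. The single zero eigenvalue shows the graph is connected. The largest eigenvalue, 4, is at most the vertex count 4.

[0, 2, 2, 4]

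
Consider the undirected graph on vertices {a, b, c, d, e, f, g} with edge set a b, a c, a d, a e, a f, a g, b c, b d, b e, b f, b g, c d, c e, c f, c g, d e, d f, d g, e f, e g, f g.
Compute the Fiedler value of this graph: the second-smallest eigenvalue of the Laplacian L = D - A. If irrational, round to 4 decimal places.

7

With the vertex order [a, b, c, d, e, f, g], the degrees are [6, 6, 6, 6, 6, 6, 6], giving D = diag(6, 6, 6, 6, 6, 6, 6) and L = D - A. The smallest Laplacian eigenvalue is always 0. The next one, lambda_2 = 7, measures how hard the graph is to disconnect: larger values mean better connectivity.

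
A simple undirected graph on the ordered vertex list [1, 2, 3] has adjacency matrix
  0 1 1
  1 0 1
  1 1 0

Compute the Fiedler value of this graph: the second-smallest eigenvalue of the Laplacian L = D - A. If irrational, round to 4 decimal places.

Each diagonal entry of L is the vertex degree and each off-diagonal entry is -1 where an edge is present, 0 otherwise; in the order [1, 2, 3] the diagonal is [2, 2, 2]. The sorted Laplacian eigenvalues are [0, 3, 3]; the algebraic connectivity is the second entry, 3. By the matrix-tree theorem the graph has (1/3) * product of the nonzero eigenvalues = 3 spanning trees. The eigenvalues sum to 6, which equals trace(L) = 2|E|.

3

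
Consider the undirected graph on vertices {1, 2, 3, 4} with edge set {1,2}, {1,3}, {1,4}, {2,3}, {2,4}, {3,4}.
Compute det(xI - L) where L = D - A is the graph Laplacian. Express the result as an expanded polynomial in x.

With the vertex order [1, 2, 3, 4], the degrees are [3, 3, 3, 3], giving D = diag(3, 3, 3, 3) and L = D - A. L has integer entries, so p(x) = det(xI - L) has integer coefficients. Expanding the determinant yields x^4 - 12x^3 + 48x^2 - 64x. The coefficient of x^3 equals -trace(L) = -12, matching the sum of degrees. The largest eigenvalue, 4, is at most the vertex count 4. By the matrix-tree theorem the graph has (1/4) * product of the nonzero eigenvalues = 16 spanning trees.

x^4 - 12x^3 + 48x^2 - 64x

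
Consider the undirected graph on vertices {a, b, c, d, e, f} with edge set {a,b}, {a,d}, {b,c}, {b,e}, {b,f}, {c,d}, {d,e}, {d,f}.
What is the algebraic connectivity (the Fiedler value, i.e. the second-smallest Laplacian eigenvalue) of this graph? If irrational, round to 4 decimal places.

Each diagonal entry of L is the vertex degree and each off-diagonal entry is -1 where an edge is present, 0 otherwise; in the order [a, b, c, d, e, f] the diagonal is [2, 4, 2, 4, 2, 2]. Computing the eigenvalues of L and sorting gives [0, 2, 2, 2, 4, 6]. The Fiedler value lambda_2 = 2 is strictly positive, so the graph is connected. The largest eigenvalue, 6, is at most the vertex count 6.

2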